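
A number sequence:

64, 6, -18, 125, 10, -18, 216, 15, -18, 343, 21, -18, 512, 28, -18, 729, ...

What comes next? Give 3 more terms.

36, -18, 1000

Split by position mod 3: positions 1, 4, 7, … form one track, and each other residue class forms its own.
Track A is 64, 125, 216, 343, 512, 729, which is perfect cubes starting at 4³.
Track B is 6, 10, 15, 21, 28, which is the triangular numbers T_3, T_4, ….
Track C is -18, -18, -18, -18, -18, which is always -18.
The 17th slot belongs to track B; its 6th term is 36.
The 18th slot belongs to track C; its 6th term is -18.
Position 19 → track A, term 7 = 1000.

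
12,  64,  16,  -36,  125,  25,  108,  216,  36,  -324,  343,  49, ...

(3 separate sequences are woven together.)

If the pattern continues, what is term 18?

81

The terms cycle through 3 interleaved subsequences.
Track A: 12, -36, 108, -324 — a geometric progression (common ratio -3).
Track B: 64, 125, 216, 343 — consecutive cubes n³ from n = 4.
Track C: 16, 25, 36, 49 — consecutive squares n² from n = 4.
Term 18 comes from track C (its 6th entry): 81.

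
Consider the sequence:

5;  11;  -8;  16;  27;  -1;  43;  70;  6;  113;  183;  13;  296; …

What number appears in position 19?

2029

Positions follow the repeating pattern AAB; grouping by letter gives 2 tracks.
Track A is 5, 11, 16, 27, 43, 70, 113, 183, 296, which is each term equals the sum of the previous two.
Track B is -8, -1, 6, 13, which is adding 7 each time.
The 19th slot belongs to track A; its 13th term is 2029.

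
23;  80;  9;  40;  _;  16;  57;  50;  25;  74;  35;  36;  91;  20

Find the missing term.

Read the sequence 3 terms at a time; column i is its own pattern.
Track A is 23, 40, 57, 74, 91, which is arithmetic, step +17.
Track B is 80, ?, 50, 35, 20, which is arithmetic with common difference −15.
Track C is 9, 16, 25, 36, which is the squares 3², 4², 5², ….
The gap is track B's term 2; the rule gives 65.

65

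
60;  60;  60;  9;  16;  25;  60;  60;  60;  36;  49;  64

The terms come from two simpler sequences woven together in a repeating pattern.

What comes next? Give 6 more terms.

Reading positions in blocks of 6 reveals the pattern AAABBB — 2 tracks woven together.
Track A is 60, 60, 60, 60, 60, 60, which is always 60.
Track B is 9, 16, 25, 36, 49, 64, which is perfect squares starting at 3².
The 13th slot belongs to track A; its 7th term is 60.
Term 14 comes from track A (its 8th entry): 60.
Position 15 → track A, term 9 = 60.
The 16th slot belongs to track B; its 7th term is 81.
The 17th slot belongs to track B; its 8th term is 100.
Term 18 comes from track B (its 9th entry): 121.

60, 60, 60, 81, 100, 121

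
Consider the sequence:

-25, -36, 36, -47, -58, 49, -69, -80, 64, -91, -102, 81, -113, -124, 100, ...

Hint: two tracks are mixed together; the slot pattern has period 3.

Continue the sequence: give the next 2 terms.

-135, -146

Positions follow the repeating pattern AAB; grouping by letter gives 2 tracks.
Track A = -25, -36, -47, -58, -69, -80, -91, -102, -113, -124: arithmetic with common difference −11.
Track B = 36, 49, 64, 81, 100: the squares 6², 7², 8², ….
Position 16 → track A, term 11 = -135.
Position 17 → track A, term 12 = -146.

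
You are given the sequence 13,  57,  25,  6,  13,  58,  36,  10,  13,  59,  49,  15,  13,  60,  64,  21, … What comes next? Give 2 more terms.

13, 61

Split by position mod 4: positions 1, 5, 9, … form one track, and each other residue class forms its own.
Track A is 13, 13, 13, 13, which is constant 13.
Track B is 57, 58, 59, 60, which is arithmetic with common difference +1.
Track C is 25, 36, 49, 64, which is consecutive squares n² from n = 5.
Track D is 6, 10, 15, 21, which is triangular numbers starting at T_3.
Term 17 comes from track A (its 5th entry): 13.
Term 18 comes from track B (its 5th entry): 61.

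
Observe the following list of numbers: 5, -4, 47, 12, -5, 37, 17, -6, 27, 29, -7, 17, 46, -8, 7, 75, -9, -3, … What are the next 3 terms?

121, -10, -13

Taking every 3rd term gives 3 separate tracks.
Track A is 5, 12, 17, 29, 46, 75, which is a Fibonacci-like recurrence a_n = a_{n-1} + a_{n-2}.
Track B is -4, -5, -6, -7, -8, -9, which is subtracting 1 each time.
Track C is 47, 37, 27, 17, 7, -3, which is linear: a_n = 57 − 10·n.
Position 19 falls in track A as its term 7, giving 121.
The 20th slot belongs to track B; its 7th term is -10.
Term 21 comes from track C (its 7th entry): -13.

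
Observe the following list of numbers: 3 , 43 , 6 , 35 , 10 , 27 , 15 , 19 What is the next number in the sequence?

21

Split by position mod 2 into 2 tracks.
Track A: 3, 6, 10, 15 (triangular numbers n(n+1)/2 for n = 2, 3, …).
Track B: 43, 35, 27, 19 (arithmetic, step −8).
The 9th slot belongs to track A; its 5th term is 21.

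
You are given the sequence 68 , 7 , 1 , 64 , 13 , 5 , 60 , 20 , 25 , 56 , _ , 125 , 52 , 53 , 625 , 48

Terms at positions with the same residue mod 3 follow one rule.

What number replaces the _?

Split by position mod 3 into 3 tracks.
Stream A: 68, 64, 60, 56, 52, 48 (linear: a_n = 72 − 4·n).
Stream B: 7, 13, 20, ?, 53 (Fibonacci-style (each term is the sum of the two before it)).
Stream C: 1, 5, 25, 125, 625 (powers of 5).
Filling stream B at index 4 by its rule yields 33.

33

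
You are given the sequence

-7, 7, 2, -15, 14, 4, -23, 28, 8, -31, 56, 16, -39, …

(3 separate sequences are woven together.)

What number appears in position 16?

-47

Read the sequence 3 terms at a time; column i is its own pattern.
Track A: -7, -15, -23, -31, -39 — arithmetic, step −8.
Track B: 7, 14, 28, 56 — geometric with ratio 2.
Track C: 2, 4, 8, 16 — powers 2^1, 2^2, 2^3, ….
Position 16 → track A, term 6 = -47.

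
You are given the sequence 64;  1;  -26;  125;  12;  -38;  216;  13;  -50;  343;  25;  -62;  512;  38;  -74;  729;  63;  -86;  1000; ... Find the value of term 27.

-122

Split by position mod 3 into 3 tracks.
Stream A: 64, 125, 216, 343, 512, 729, 1000. Consecutive cubes n³ from n = 4.
Stream B: 1, 12, 13, 25, 38, 63. A Fibonacci-like recurrence a_n = a_{n-1} + a_{n-2}.
Stream C: -26, -38, -50, -62, -74, -86. Linear: a_n = -14 − 12·n.
Position 27 falls in stream C as its term 9, giving -122.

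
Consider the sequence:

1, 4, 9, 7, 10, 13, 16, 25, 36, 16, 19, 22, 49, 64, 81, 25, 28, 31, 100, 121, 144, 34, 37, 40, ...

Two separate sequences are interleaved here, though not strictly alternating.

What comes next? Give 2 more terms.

169, 196

The slot pattern repeats as AAABBB (period 6), so there are 2 interleaved tracks.
Track A = 1, 4, 9, 16, 25, 36, 49, 64, 81, 100, 121, 144: the squares 1², 2², 3², ….
Track B = 7, 10, 13, 16, 19, 22, 25, 28, 31, 34, 37, 40: arithmetic, step +3.
Term 25 comes from track A (its 13th entry): 169.
Position 26 falls in track A as its term 14, giving 196.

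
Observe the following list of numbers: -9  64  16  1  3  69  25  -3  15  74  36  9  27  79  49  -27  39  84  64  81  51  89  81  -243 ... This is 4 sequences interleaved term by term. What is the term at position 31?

121

Split by position mod 4: positions 1, 5, 9, … form one track, and each other residue class forms its own.
Subsequence A is -9, 3, 15, 27, 39, 51, which is arithmetic with common difference +12.
Subsequence B is 64, 69, 74, 79, 84, 89, which is arithmetic, step +5.
Subsequence C is 16, 25, 36, 49, 64, 81, which is perfect squares starting at 4².
Subsequence D is 1, -3, 9, -27, 81, -243, which is geometric with ratio -3.
Position 31 → subsequence C, term 8 = 121.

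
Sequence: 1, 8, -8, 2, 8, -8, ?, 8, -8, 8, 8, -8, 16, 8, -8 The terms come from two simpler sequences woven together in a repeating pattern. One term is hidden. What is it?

4

Reading positions in blocks of 3 reveals the pattern ABB — 2 tracks woven together.
Track A = 1, 2, ?, 8, 16: powers of 2.
Track B = 8, -8, 8, -8, 8, -8, 8, -8, 8, -8: the oscillation 8·(−1)^(n+1).
Track A's pattern makes the blank 4.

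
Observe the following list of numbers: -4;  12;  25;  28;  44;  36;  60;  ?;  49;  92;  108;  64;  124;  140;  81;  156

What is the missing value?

76

Reading positions in blocks of 3 reveals the pattern AAB — 2 tracks woven together.
Stream A: -4, 12, 28, 44, 60, ?, 92, 108, 124, 140, 156. Adding 16 each time.
Stream B: 25, 36, 49, 64, 81. The squares 5², 6², 7², ….
The gap is stream A's term 6; the rule gives 76.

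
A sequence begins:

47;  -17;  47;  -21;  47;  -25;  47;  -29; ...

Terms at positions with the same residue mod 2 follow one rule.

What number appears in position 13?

47

Positions 1, 3, 5, … form one subsequence and positions 2, 4, 6, … form another.
Stream A: 47, 47, 47, 47. Constant 47.
Stream B: -17, -21, -25, -29. Subtracting 4 each time.
The 13th slot belongs to stream A; its 7th term is 47.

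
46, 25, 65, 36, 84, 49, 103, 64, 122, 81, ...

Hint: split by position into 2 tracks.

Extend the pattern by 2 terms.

141, 100

Odd-indexed and even-indexed terms follow separate rules.
Track A: 46, 65, 84, 103, 122 (linear: a_n = 27 + 19·n).
Track B: 25, 36, 49, 64, 81 (the squares 5², 6², 7², …).
Position 11 falls in track A as its term 6, giving 141.
Term 12 comes from track B (its 6th entry): 100.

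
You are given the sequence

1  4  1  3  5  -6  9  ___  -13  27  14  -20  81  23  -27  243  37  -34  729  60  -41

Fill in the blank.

9

Read the sequence 3 terms at a time; column i is its own pattern.
Subsequence A = 1, 3, 9, 27, 81, 243, 729: powers 3^0, 3^1, 3^2, ….
Subsequence B = 4, 5, ?, 14, 23, 37, 60: each term equals the sum of the previous two.
Subsequence C = 1, -6, -13, -20, -27, -34, -41: subtracting 7 each time.
Filling subsequence B at index 3 by its rule yields 9.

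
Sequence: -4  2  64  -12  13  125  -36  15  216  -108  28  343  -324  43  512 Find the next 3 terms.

-972, 71, 729

Split by position mod 3: positions 1, 4, 7, … form one track, and each other residue class forms its own.
Stream A: -4, -12, -36, -108, -324. Geometric, ×3 each step.
Stream B: 2, 13, 15, 28, 43. Each term equals the sum of the previous two.
Stream C: 64, 125, 216, 343, 512. Perfect cubes starting at 4³.
Position 16 → stream A, term 6 = -972.
Term 17 comes from stream B (its 6th entry): 71.
Term 18 comes from stream C (its 6th entry): 729.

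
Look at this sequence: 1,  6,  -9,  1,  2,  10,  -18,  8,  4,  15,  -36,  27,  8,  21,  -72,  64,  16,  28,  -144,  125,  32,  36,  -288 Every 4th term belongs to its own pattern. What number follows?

Split by position mod 4 into 4 tracks.
Stream A is 1, 2, 4, 8, 16, 32, which is powers of 2.
Stream B is 6, 10, 15, 21, 28, 36, which is triangular numbers n(n+1)/2 for n = 3, 4, ….
Stream C is -9, -18, -36, -72, -144, -288, which is multiplying by 2 each time.
Stream D is 1, 8, 27, 64, 125, which is consecutive cubes n³ from n = 1.
Position 24 → stream D, term 6 = 216.

216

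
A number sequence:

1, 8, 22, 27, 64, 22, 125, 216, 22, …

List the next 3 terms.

The slot pattern repeats as AAB (period 3), so there are 2 interleaved tracks.
Subsequence A: 1, 8, 27, 64, 125, 216 — consecutive cubes n³ from n = 1.
Subsequence B: 22, 22, 22 — always 22.
Term 10 comes from subsequence A (its 7th entry): 343.
Term 11 comes from subsequence A (its 8th entry): 512.
Position 12 → subsequence B, term 4 = 22.

343, 512, 22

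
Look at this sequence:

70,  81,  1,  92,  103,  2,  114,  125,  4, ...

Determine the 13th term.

158

Positions follow the repeating pattern AAB; grouping by letter gives 2 tracks.
Stream A is 70, 81, 92, 103, 114, 125, which is adding 11 each time.
Stream B is 1, 2, 4, which is powers 2^0, 2^1, 2^2, ….
Term 13 comes from stream A (its 9th entry): 158.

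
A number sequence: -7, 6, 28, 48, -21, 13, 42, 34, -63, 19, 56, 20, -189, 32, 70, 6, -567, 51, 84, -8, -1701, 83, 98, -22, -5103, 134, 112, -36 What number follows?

Read the sequence 4 terms at a time; column i is its own pattern.
Track A is -7, -21, -63, -189, -567, -1701, -5103, which is geometric, ×3 each step.
Track B is 6, 13, 19, 32, 51, 83, 134, which is each term equals the sum of the previous two.
Track C is 28, 42, 56, 70, 84, 98, 112, which is arithmetic, step +14.
Track D is 48, 34, 20, 6, -8, -22, -36, which is subtracting 14 each time.
Position 29 → track A, term 8 = -15309.

-15309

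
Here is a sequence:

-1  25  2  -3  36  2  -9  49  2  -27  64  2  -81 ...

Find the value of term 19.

Taking every 3rd term gives 3 separate tracks.
Stream A: -1, -3, -9, -27, -81 (a geometric progression (common ratio 3)).
Stream B: 25, 36, 49, 64 (perfect squares starting at 5²).
Stream C: 2, 2, 2, 2 (constant 2).
Term 19 comes from stream A (its 7th entry): -729.

-729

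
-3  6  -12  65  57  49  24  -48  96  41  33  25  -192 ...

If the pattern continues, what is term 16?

17

Positions follow the repeating pattern AAABBB; grouping by letter gives 2 tracks.
Stream A is -3, 6, -12, 24, -48, 96, -192, which is multiplying by -2 each time.
Stream B is 65, 57, 49, 41, 33, 25, which is linear: a_n = 73 − 8·n.
Position 16 → stream B, term 7 = 17.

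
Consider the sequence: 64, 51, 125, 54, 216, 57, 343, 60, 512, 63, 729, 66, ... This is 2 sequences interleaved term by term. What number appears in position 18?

The terms cycle through 2 interleaved subsequences.
Track A is 64, 125, 216, 343, 512, 729, which is perfect cubes starting at 4³.
Track B is 51, 54, 57, 60, 63, 66, which is arithmetic, step +3.
The 18th slot belongs to track B; its 9th term is 75.

75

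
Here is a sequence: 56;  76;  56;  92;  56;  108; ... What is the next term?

Split by position mod 2 into 2 tracks.
Track A is 56, 56, 56, which is always 56.
Track B is 76, 92, 108, which is arithmetic, step +16.
Position 7 falls in track A as its term 4, giving 56.

56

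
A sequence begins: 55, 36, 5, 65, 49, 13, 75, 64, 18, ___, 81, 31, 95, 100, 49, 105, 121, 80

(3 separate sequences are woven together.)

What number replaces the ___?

Split by position mod 3: positions 1, 4, 7, … form one track, and each other residue class forms its own.
Track A is 55, 65, 75, ?, 95, 105, which is adding 10 each time.
Track B is 36, 49, 64, 81, 100, 121, which is consecutive squares n² from n = 6.
Track C is 5, 13, 18, 31, 49, 80, which is each term equals the sum of the previous two.
The gap is track A's term 4; the rule gives 85.

85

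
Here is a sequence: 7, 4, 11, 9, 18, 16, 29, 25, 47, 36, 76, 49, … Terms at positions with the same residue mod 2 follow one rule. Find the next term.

Odd-indexed and even-indexed terms follow separate rules.
Track A: 7, 11, 18, 29, 47, 76 — each term equals the sum of the previous two.
Track B: 4, 9, 16, 25, 36, 49 — consecutive squares n² from n = 2.
Position 13 → track A, term 7 = 123.

123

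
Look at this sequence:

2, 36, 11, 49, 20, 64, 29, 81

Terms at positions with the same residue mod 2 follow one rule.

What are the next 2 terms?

38, 100

Split by position mod 2 into 2 tracks.
Track A: 2, 11, 20, 29 — arithmetic with common difference +9.
Track B: 36, 49, 64, 81 — perfect squares starting at 6².
Position 9 falls in track A as its term 5, giving 38.
The 10th slot belongs to track B; its 5th term is 100.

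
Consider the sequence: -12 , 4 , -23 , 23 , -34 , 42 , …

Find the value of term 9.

Positions 1, 3, 5, … form one subsequence and positions 2, 4, 6, … form another.
Track A = -12, -23, -34: arithmetic, step −11.
Track B = 4, 23, 42: arithmetic with common difference +19.
Term 9 comes from track A (its 5th entry): -56.

-56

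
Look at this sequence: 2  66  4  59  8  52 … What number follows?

16

Odd-indexed and even-indexed terms follow separate rules.
Subsequence A is 2, 4, 8, which is successive powers of 2.
Subsequence B is 66, 59, 52, which is arithmetic, step −7.
Position 7 falls in subsequence A as its term 4, giving 16.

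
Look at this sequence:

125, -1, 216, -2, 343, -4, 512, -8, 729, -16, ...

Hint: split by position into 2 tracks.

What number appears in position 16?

Taking every 2nd term gives 2 separate tracks.
Stream A is 125, 216, 343, 512, 729, which is consecutive cubes n³ from n = 5.
Stream B is -1, -2, -4, -8, -16, which is geometric with ratio 2.
Position 16 → stream B, term 8 = -128.

-128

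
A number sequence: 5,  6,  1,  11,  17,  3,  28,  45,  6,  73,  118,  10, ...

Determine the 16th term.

Positions follow the repeating pattern AAB; grouping by letter gives 2 tracks.
Subsequence A: 5, 6, 11, 17, 28, 45, 73, 118 (Fibonacci-style (each term is the sum of the two before it)).
Subsequence B: 1, 3, 6, 10 (triangular numbers starting at T_1).
Position 16 falls in subsequence A as its term 11, giving 500.

500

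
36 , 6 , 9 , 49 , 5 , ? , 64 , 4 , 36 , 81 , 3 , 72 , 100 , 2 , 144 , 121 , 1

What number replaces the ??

18

The terms cycle through 3 interleaved subsequences.
Stream A: 36, 49, 64, 81, 100, 121. Consecutive squares n² from n = 6.
Stream B: 6, 5, 4, 3, 2, 1. Linear: a_n = 7 − n.
Stream C: 9, ?, 36, 72, 144. Geometric with ratio 2.
The gap is stream C's term 2; the rule gives 18.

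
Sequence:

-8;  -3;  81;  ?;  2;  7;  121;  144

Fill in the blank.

Positions follow the repeating pattern AABB; grouping by letter gives 2 tracks.
Subsequence A is -8, -3, 2, 7, which is arithmetic with common difference +5.
Subsequence B is 81, ?, 121, 144, which is the squares 9², 10², 11², ….
Filling subsequence B at index 2 by its rule yields 100.

100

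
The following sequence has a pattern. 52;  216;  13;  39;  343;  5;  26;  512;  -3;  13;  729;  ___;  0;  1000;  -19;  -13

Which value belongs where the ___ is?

Split by position mod 3: positions 1, 4, 7, … form one track, and each other residue class forms its own.
Track A: 52, 39, 26, 13, 0, -13 (subtracting 13 each time).
Track B: 216, 343, 512, 729, 1000 (the cubes 6³, 7³, 8³, …).
Track C: 13, 5, -3, ?, -19 (arithmetic with common difference −8).
Track C's pattern makes the blank -11.

-11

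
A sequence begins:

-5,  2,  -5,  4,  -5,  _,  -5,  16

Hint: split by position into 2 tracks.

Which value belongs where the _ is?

8

Odd-indexed and even-indexed terms follow separate rules.
Track A is -5, -5, -5, -5, which is always -5.
Track B is 2, 4, ?, 16, which is geometric with ratio 2.
Filling track B at index 3 by its rule yields 8.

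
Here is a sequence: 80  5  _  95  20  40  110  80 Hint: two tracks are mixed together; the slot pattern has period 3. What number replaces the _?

10

Reading positions in blocks of 3 reveals the pattern ABB — 2 tracks woven together.
Stream A = 80, 95, 110: adding 15 each time.
Stream B = 5, ?, 20, 40, 80: multiplying by 2 each time.
So the missing entry in stream B is 10.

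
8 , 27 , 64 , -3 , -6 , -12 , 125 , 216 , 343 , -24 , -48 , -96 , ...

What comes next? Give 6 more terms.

512, 729, 1000, -192, -384, -768

Reading positions in blocks of 6 reveals the pattern AAABBB — 2 tracks woven together.
Stream A: 8, 27, 64, 125, 216, 343 — perfect cubes starting at 2³.
Stream B: -3, -6, -12, -24, -48, -96 — geometric, ×2 each step.
Position 13 → stream A, term 7 = 512.
The 14th slot belongs to stream A; its 8th term is 729.
Position 15 falls in stream A as its term 9, giving 1000.
Position 16 falls in stream B as its term 7, giving -192.
Position 17 → stream B, term 8 = -384.
Position 18 falls in stream B as its term 9, giving -768.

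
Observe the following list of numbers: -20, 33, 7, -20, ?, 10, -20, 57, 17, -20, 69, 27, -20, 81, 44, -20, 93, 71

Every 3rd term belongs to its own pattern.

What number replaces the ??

45

Split by position mod 3 into 3 tracks.
Track A = -20, -20, -20, -20, -20, -20: always -20.
Track B = 33, ?, 57, 69, 81, 93: linear: a_n = 21 + 12·n.
Track C = 7, 10, 17, 27, 44, 71: each term equals the sum of the previous two.
Track B's pattern makes the blank 45.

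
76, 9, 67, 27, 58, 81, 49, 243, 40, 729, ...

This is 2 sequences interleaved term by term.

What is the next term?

31

Split by position mod 2 into 2 tracks.
Track A = 76, 67, 58, 49, 40: arithmetic with common difference −9.
Track B = 9, 27, 81, 243, 729: geometric, ×3 each step.
Position 11 falls in track A as its term 6, giving 31.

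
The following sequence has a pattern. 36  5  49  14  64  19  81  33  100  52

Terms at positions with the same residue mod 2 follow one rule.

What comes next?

Positions 1, 3, 5, … form one subsequence and positions 2, 4, 6, … form another.
Stream A is 36, 49, 64, 81, 100, which is consecutive squares n² from n = 6.
Stream B is 5, 14, 19, 33, 52, which is Fibonacci-style (each term is the sum of the two before it).
Position 11 falls in stream A as its term 6, giving 121.

121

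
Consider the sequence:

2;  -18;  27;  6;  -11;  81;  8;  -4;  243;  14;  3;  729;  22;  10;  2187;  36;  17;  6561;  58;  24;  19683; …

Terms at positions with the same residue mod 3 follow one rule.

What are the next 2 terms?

94, 31

Split by position mod 3: positions 1, 4, 7, … form one track, and each other residue class forms its own.
Track A is 2, 6, 8, 14, 22, 36, 58, which is each term equals the sum of the previous two.
Track B is -18, -11, -4, 3, 10, 17, 24, which is linear: a_n = -25 + 7·n.
Track C is 27, 81, 243, 729, 2187, 6561, 19683, which is powers of 3.
The 22nd slot belongs to track A; its 8th term is 94.
Position 23 falls in track B as its term 8, giving 31.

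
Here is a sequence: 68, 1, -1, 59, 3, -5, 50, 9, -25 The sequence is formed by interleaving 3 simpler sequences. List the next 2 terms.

Split by position mod 3 into 3 tracks.
Stream A: 68, 59, 50. Arithmetic, step −9.
Stream B: 1, 3, 9. Powers 3^0, 3^1, 3^2, ….
Stream C: -1, -5, -25. Geometric, ×5 each step.
Position 10 falls in stream A as its term 4, giving 41.
Position 11 → stream B, term 4 = 27.

41, 27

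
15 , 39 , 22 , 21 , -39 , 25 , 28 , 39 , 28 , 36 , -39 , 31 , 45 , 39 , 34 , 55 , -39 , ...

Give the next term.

Split by position mod 3 into 3 tracks.
Stream A: 15, 21, 28, 36, 45, 55. Triangular numbers starting at T_5.
Stream B: 39, -39, 39, -39, 39, -39. Alternating ±39.
Stream C: 22, 25, 28, 31, 34. Arithmetic with common difference +3.
Position 18 → stream C, term 6 = 37.

37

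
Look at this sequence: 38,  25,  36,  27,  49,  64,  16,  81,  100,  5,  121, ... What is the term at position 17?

225

The slot pattern repeats as ABB (period 3), so there are 2 interleaved tracks.
Track A: 38, 27, 16, 5 (arithmetic, step −11).
Track B: 25, 36, 49, 64, 81, 100, 121 (consecutive squares n² from n = 5).
The 17th slot belongs to track B; its 11th term is 225.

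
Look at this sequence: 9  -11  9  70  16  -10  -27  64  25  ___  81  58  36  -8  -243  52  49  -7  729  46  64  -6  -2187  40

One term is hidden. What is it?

-9

Split by position mod 4: positions 1, 5, 9, … form one track, and each other residue class forms its own.
Stream A = 9, 16, 25, 36, 49, 64: consecutive squares n² from n = 3.
Stream B = -11, -10, ?, -8, -7, -6: linear: a_n = -12 + n.
Stream C = 9, -27, 81, -243, 729, -2187: multiplying by -3 each time.
Stream D = 70, 64, 58, 52, 46, 40: linear: a_n = 76 − 6·n.
Stream B's pattern makes the blank -9.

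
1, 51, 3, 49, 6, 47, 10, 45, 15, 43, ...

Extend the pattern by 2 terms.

21, 41

The terms cycle through 2 interleaved subsequences.
Track A: 1, 3, 6, 10, 15. Triangular numbers starting at T_1.
Track B: 51, 49, 47, 45, 43. Linear: a_n = 53 − 2·n.
Position 11 falls in track A as its term 6, giving 21.
Position 12 falls in track B as its term 6, giving 41.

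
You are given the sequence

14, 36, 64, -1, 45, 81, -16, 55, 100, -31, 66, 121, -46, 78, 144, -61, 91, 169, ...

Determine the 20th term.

Split by position mod 3: positions 1, 4, 7, … form one track, and each other residue class forms its own.
Track A: 14, -1, -16, -31, -46, -61. Arithmetic, step −15.
Track B: 36, 45, 55, 66, 78, 91. The triangular numbers T_8, T_9, ….
Track C: 64, 81, 100, 121, 144, 169. Perfect squares starting at 8².
Position 20 → track B, term 7 = 105.

105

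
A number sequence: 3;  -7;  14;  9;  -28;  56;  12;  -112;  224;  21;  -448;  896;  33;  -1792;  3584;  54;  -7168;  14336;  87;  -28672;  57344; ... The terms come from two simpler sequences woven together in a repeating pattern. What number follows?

141

Positions follow the repeating pattern ABB; grouping by letter gives 2 tracks.
Subsequence A = 3, 9, 12, 21, 33, 54, 87: Fibonacci-style (each term is the sum of the two before it).
Subsequence B = -7, 14, -28, 56, -112, 224, -448, 896, -1792, 3584, -7168, 14336, -28672, 57344: geometric with ratio -2.
Term 22 comes from subsequence A (its 8th entry): 141.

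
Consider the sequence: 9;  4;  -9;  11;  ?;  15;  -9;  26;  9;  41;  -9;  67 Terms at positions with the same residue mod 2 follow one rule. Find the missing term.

Odd-indexed and even-indexed terms follow separate rules.
Track A: 9, -9, ?, -9, 9, -9. Alternating ±9.
Track B: 4, 11, 15, 26, 41, 67. A Fibonacci-like recurrence a_n = a_{n-1} + a_{n-2}.
So the missing entry in track A is 9.

9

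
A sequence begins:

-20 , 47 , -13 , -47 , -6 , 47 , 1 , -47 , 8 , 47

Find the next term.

The terms cycle through 2 interleaved subsequences.
Track A: -20, -13, -6, 1, 8 (arithmetic, step +7).
Track B: 47, -47, 47, -47, 47 (the oscillation 47·(−1)^(n+1)).
Position 11 falls in track A as its term 6, giving 15.

15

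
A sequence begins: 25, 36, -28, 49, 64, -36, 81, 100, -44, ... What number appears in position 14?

Positions follow the repeating pattern AAB; grouping by letter gives 2 tracks.
Stream A: 25, 36, 49, 64, 81, 100 — the squares 5², 6², 7², ….
Stream B: -28, -36, -44 — linear: a_n = -20 − 8·n.
The 14th slot belongs to stream A; its 10th term is 196.

196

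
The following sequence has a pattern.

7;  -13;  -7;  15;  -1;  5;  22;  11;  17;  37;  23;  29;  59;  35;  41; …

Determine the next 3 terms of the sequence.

The slot pattern repeats as ABB (period 3), so there are 2 interleaved tracks.
Stream A: 7, 15, 22, 37, 59 — a Fibonacci-like recurrence a_n = a_{n-1} + a_{n-2}.
Stream B: -13, -7, -1, 5, 11, 17, 23, 29, 35, 41 — adding 6 each time.
Position 16 falls in stream A as its term 6, giving 96.
Term 17 comes from stream B (its 11th entry): 47.
Term 18 comes from stream B (its 12th entry): 53.

96, 47, 53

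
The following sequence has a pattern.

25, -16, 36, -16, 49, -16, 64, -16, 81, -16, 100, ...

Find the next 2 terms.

-16, 121

The terms cycle through 2 interleaved subsequences.
Track A = 25, 36, 49, 64, 81, 100: the squares 5², 6², 7², ….
Track B = -16, -16, -16, -16, -16: the constant sequence -16.
Position 12 → track B, term 6 = -16.
The 13th slot belongs to track A; its 7th term is 121.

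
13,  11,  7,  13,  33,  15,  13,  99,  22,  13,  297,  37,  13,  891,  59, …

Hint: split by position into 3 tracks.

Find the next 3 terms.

Read the sequence 3 terms at a time; column i is its own pattern.
Stream A is 13, 13, 13, 13, 13, which is the constant sequence 13.
Stream B is 11, 33, 99, 297, 891, which is geometric with ratio 3.
Stream C is 7, 15, 22, 37, 59, which is a Fibonacci-like recurrence a_n = a_{n-1} + a_{n-2}.
Term 16 comes from stream A (its 6th entry): 13.
Term 17 comes from stream B (its 6th entry): 2673.
Term 18 comes from stream C (its 6th entry): 96.

13, 2673, 96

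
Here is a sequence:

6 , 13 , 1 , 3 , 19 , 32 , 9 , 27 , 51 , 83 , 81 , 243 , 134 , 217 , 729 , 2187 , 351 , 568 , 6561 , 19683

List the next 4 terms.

919, 1487, 59049, 177147

The slot pattern repeats as AABB (period 4), so there are 2 interleaved tracks.
Track A: 6, 13, 19, 32, 51, 83, 134, 217, 351, 568. Each term equals the sum of the previous two.
Track B: 1, 3, 9, 27, 81, 243, 729, 2187, 6561, 19683. Powers of 3.
Position 21 falls in track A as its term 11, giving 919.
Term 22 comes from track A (its 12th entry): 1487.
Position 23 falls in track B as its term 11, giving 59049.
Term 24 comes from track B (its 12th entry): 177147.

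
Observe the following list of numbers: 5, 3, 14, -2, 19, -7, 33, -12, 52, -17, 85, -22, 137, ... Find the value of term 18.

The terms cycle through 2 interleaved subsequences.
Stream A is 5, 14, 19, 33, 52, 85, 137, which is Fibonacci-style (each term is the sum of the two before it).
Stream B is 3, -2, -7, -12, -17, -22, which is arithmetic, step −5.
The 18th slot belongs to stream B; its 9th term is -37.

-37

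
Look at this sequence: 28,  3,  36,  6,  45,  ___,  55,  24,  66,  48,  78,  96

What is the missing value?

Split by position mod 2 into 2 tracks.
Track A = 28, 36, 45, 55, 66, 78: the triangular numbers T_7, T_8, ….
Track B = 3, 6, ?, 24, 48, 96: a geometric progression (common ratio 2).
Filling track B at index 3 by its rule yields 12.

12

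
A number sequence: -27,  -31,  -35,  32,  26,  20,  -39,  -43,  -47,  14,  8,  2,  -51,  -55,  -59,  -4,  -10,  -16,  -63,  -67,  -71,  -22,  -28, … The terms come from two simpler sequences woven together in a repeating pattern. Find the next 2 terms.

-34, -75

Reading positions in blocks of 6 reveals the pattern AAABBB — 2 tracks woven together.
Subsequence A = -27, -31, -35, -39, -43, -47, -51, -55, -59, -63, -67, -71: linear: a_n = -23 − 4·n.
Subsequence B = 32, 26, 20, 14, 8, 2, -4, -10, -16, -22, -28: subtracting 6 each time.
Position 24 → subsequence B, term 12 = -34.
The 25th slot belongs to subsequence A; its 13th term is -75.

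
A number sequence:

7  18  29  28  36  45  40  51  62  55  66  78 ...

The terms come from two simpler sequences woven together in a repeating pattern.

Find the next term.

73

Reading positions in blocks of 6 reveals the pattern AAABBB — 2 tracks woven together.
Stream A: 7, 18, 29, 40, 51, 62 — arithmetic, step +11.
Stream B: 28, 36, 45, 55, 66, 78 — triangular numbers starting at T_7.
Term 13 comes from stream A (its 7th entry): 73.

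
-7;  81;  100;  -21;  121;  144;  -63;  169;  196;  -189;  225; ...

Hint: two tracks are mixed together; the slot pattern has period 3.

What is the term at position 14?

289

Reading positions in blocks of 3 reveals the pattern ABB — 2 tracks woven together.
Subsequence A: -7, -21, -63, -189 (geometric, ×3 each step).
Subsequence B: 81, 100, 121, 144, 169, 196, 225 (perfect squares starting at 9²).
Position 14 falls in subsequence B as its term 9, giving 289.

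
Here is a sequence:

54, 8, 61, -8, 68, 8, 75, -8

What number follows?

82

Split by position mod 2 into 2 tracks.
Stream A = 54, 61, 68, 75: arithmetic, step +7.
Stream B = 8, -8, 8, -8: alternating ±8.
Position 9 falls in stream A as its term 5, giving 82.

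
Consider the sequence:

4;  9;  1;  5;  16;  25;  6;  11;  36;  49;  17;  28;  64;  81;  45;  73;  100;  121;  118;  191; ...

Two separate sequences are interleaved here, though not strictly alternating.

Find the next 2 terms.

144, 169

Reading positions in blocks of 4 reveals the pattern AABB — 2 tracks woven together.
Stream A = 4, 9, 16, 25, 36, 49, 64, 81, 100, 121: consecutive squares n² from n = 2.
Stream B = 1, 5, 6, 11, 17, 28, 45, 73, 118, 191: a Fibonacci-like recurrence a_n = a_{n-1} + a_{n-2}.
Position 21 falls in stream A as its term 11, giving 144.
The 22nd slot belongs to stream A; its 12th term is 169.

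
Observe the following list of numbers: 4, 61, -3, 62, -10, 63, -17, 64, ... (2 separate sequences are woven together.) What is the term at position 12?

66

Split by position mod 2 into 2 tracks.
Track A: 4, -3, -10, -17 — linear: a_n = 11 − 7·n.
Track B: 61, 62, 63, 64 — arithmetic with common difference +1.
Term 12 comes from track B (its 6th entry): 66.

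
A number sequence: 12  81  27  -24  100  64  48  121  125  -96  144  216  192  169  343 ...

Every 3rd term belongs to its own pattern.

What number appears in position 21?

729

Split by position mod 3: positions 1, 4, 7, … form one track, and each other residue class forms its own.
Track A: 12, -24, 48, -96, 192 (a geometric progression (common ratio -2)).
Track B: 81, 100, 121, 144, 169 (consecutive squares n² from n = 9).
Track C: 27, 64, 125, 216, 343 (consecutive cubes n³ from n = 3).
Position 21 → track C, term 7 = 729.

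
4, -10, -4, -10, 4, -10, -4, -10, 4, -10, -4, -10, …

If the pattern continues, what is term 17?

4

Taking every 2nd term gives 2 separate tracks.
Subsequence A: 4, -4, 4, -4, 4, -4 (alternating ±4).
Subsequence B: -10, -10, -10, -10, -10, -10 (always -10).
Position 17 falls in subsequence A as its term 9, giving 4.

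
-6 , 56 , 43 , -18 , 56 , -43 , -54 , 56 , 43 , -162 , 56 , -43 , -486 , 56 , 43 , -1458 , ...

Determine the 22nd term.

-13122

Split by position mod 3: positions 1, 4, 7, … form one track, and each other residue class forms its own.
Stream A: -6, -18, -54, -162, -486, -1458 (geometric with ratio 3).
Stream B: 56, 56, 56, 56, 56 (always 56).
Stream C: 43, -43, 43, -43, 43 (alternating ±43).
Position 22 → stream A, term 8 = -13122.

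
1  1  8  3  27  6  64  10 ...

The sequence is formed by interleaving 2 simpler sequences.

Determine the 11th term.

216

Taking every 2nd term gives 2 separate tracks.
Track A: 1, 8, 27, 64. Perfect cubes starting at 1³.
Track B: 1, 3, 6, 10. Triangular numbers starting at T_1.
Position 11 → track A, term 6 = 216.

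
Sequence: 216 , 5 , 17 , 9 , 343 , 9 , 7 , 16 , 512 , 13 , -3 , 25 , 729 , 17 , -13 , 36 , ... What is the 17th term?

Split by position mod 4 into 4 tracks.
Track A: 216, 343, 512, 729 (consecutive cubes n³ from n = 6).
Track B: 5, 9, 13, 17 (linear: a_n = 1 + 4·n).
Track C: 17, 7, -3, -13 (subtracting 10 each time).
Track D: 9, 16, 25, 36 (perfect squares starting at 3²).
Term 17 comes from track A (its 5th entry): 1000.

1000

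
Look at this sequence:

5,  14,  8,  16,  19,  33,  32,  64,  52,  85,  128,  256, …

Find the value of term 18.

Positions follow the repeating pattern AABB; grouping by letter gives 2 tracks.
Stream A is 5, 14, 19, 33, 52, 85, which is a Fibonacci-like recurrence a_n = a_{n-1} + a_{n-2}.
Stream B is 8, 16, 32, 64, 128, 256, which is geometric, ×2 each step.
Position 18 falls in stream A as its term 10, giving 581.

581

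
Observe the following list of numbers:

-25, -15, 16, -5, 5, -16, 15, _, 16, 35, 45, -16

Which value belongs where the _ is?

25

Positions follow the repeating pattern AAB; grouping by letter gives 2 tracks.
Subsequence A: -25, -15, -5, 5, 15, ?, 35, 45 — linear: a_n = -35 + 10·n.
Subsequence B: 16, -16, 16, -16 — the oscillation 16·(−1)^(n+1).
So the missing entry in subsequence A is 25.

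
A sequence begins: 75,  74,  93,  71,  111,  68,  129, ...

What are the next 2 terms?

65, 147

Taking every 2nd term gives 2 separate tracks.
Track A: 75, 93, 111, 129 — arithmetic, step +18.
Track B: 74, 71, 68 — subtracting 3 each time.
Position 8 → track B, term 4 = 65.
Position 9 falls in track A as its term 5, giving 147.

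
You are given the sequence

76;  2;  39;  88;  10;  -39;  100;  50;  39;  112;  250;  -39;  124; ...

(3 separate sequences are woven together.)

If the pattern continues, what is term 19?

148

Taking every 3rd term gives 3 separate tracks.
Subsequence A = 76, 88, 100, 112, 124: arithmetic with common difference +12.
Subsequence B = 2, 10, 50, 250: geometric, ×5 each step.
Subsequence C = 39, -39, 39, -39: oscillating between 39 and -39.
Term 19 comes from subsequence A (its 7th entry): 148.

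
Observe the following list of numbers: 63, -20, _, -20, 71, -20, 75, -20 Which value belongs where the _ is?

The terms cycle through 2 interleaved subsequences.
Subsequence A: 63, ?, 71, 75. Adding 4 each time.
Subsequence B: -20, -20, -20, -20. Always -20.
The gap is subsequence A's term 2; the rule gives 67.

67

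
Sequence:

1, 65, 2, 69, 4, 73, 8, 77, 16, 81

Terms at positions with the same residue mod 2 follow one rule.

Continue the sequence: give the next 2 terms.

Odd-indexed and even-indexed terms follow separate rules.
Stream A: 1, 2, 4, 8, 16 — successive powers of 2.
Stream B: 65, 69, 73, 77, 81 — arithmetic with common difference +4.
The 11th slot belongs to stream A; its 6th term is 32.
Term 12 comes from stream B (its 6th entry): 85.

32, 85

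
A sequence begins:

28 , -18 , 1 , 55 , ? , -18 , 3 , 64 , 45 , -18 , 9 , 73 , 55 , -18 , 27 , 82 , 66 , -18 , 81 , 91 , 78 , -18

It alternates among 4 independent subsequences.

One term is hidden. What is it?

36

Read the sequence 4 terms at a time; column i is its own pattern.
Track A: 28, ?, 45, 55, 66, 78. Triangular numbers n(n+1)/2 for n = 7, 8, ….
Track B: -18, -18, -18, -18, -18, -18. Constant -18.
Track C: 1, 3, 9, 27, 81. Successive powers of 3.
Track D: 55, 64, 73, 82, 91. Adding 9 each time.
Filling track A at index 2 by its rule yields 36.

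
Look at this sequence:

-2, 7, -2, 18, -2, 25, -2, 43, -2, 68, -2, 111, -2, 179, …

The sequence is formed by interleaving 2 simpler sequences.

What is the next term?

The terms cycle through 2 interleaved subsequences.
Track A = -2, -2, -2, -2, -2, -2, -2: always -2.
Track B = 7, 18, 25, 43, 68, 111, 179: Fibonacci-style (each term is the sum of the two before it).
The 15th slot belongs to track A; its 8th term is -2.

-2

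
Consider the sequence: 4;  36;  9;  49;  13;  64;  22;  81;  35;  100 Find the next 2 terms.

Taking every 2nd term gives 2 separate tracks.
Track A: 4, 9, 13, 22, 35. A Fibonacci-like recurrence a_n = a_{n-1} + a_{n-2}.
Track B: 36, 49, 64, 81, 100. Consecutive squares n² from n = 6.
Term 11 comes from track A (its 6th entry): 57.
Term 12 comes from track B (its 6th entry): 121.

57, 121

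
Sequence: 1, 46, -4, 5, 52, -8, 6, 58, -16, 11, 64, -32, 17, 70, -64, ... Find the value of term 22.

73

Split by position mod 3 into 3 tracks.
Track A is 1, 5, 6, 11, 17, which is each term equals the sum of the previous two.
Track B is 46, 52, 58, 64, 70, which is adding 6 each time.
Track C is -4, -8, -16, -32, -64, which is multiplying by 2 each time.
Position 22 falls in track A as its term 8, giving 73.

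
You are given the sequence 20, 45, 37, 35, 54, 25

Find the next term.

71

Split by position mod 2 into 2 tracks.
Track A is 20, 37, 54, which is arithmetic, step +17.
Track B is 45, 35, 25, which is arithmetic with common difference −10.
Position 7 → track A, term 4 = 71.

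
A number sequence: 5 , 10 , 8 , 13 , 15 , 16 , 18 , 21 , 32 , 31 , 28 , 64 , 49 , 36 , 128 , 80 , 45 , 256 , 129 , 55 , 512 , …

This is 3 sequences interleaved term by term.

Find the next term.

The terms cycle through 3 interleaved subsequences.
Subsequence A = 5, 13, 18, 31, 49, 80, 129: each term equals the sum of the previous two.
Subsequence B = 10, 15, 21, 28, 36, 45, 55: the triangular numbers T_4, T_5, ….
Subsequence C = 8, 16, 32, 64, 128, 256, 512: successive powers of 2.
Position 22 falls in subsequence A as its term 8, giving 209.

209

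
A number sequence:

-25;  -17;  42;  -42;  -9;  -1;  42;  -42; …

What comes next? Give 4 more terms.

7, 15, 42, -42

The slot pattern repeats as AABB (period 4), so there are 2 interleaved tracks.
Track A is -25, -17, -9, -1, which is linear: a_n = -33 + 8·n.
Track B is 42, -42, 42, -42, which is the oscillation 42·(−1)^(n+1).
Position 9 falls in track A as its term 5, giving 7.
Position 10 → track A, term 6 = 15.
Position 11 falls in track B as its term 5, giving 42.
Position 12 → track B, term 6 = -42.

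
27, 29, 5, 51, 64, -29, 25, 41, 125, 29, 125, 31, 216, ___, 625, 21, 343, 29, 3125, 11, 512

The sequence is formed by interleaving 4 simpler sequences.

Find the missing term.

The terms cycle through 4 interleaved subsequences.
Track A = 27, 64, 125, 216, 343, 512: perfect cubes starting at 3³.
Track B = 29, -29, 29, ?, 29: the oscillation 29·(−1)^(n+1).
Track C = 5, 25, 125, 625, 3125: powers of 5.
Track D = 51, 41, 31, 21, 11: linear: a_n = 61 − 10·n.
The gap is track B's term 4; the rule gives -29.

-29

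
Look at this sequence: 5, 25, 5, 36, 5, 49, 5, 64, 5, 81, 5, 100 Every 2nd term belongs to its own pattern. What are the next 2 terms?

Positions 1, 3, 5, … form one subsequence and positions 2, 4, 6, … form another.
Subsequence A: 5, 5, 5, 5, 5, 5 (the constant sequence 5).
Subsequence B: 25, 36, 49, 64, 81, 100 (the squares 5², 6², 7², …).
Position 13 → subsequence A, term 7 = 5.
Term 14 comes from subsequence B (its 7th entry): 121.

5, 121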